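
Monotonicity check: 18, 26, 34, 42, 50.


Differences: 8, 8, 8, 8
All differences > 0 → strictly INCREASING

Monotonically increasing


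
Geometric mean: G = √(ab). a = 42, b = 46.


GM = √(42×46) = √1932 = 43.9545

GM = 43.9545


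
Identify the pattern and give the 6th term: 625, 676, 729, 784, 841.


Pattern: perfect squares: n²
Terms: 625, 676, 729, 784, 841
Next term = 900

Next term = 900


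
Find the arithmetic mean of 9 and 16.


AM = (9 + 16)/2 = 25/2 = 12.5

AM = 12.5


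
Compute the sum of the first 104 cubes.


n(n+1)/2 = 104×105/2 = 5460
Σk³ = 5460² = 29811600

Σk³ = 29811600


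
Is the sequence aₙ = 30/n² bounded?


a₁ = 30, a₂ = 30/4, a₃ = 30/9, ...
0 < aₙ ≤ 30 for all n ≥ 1
The sequence IS bounded

Bounded (0 < aₙ ≤ 30)


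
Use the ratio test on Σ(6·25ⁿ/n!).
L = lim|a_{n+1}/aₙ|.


aₙ = 6·25^n/n!
a_{n+1}/aₙ = 25^(n+1)/(n+1)! × n!/25^n  (constant 6 cancels)
= 25/(n+1)
L = lim(n→∞) 25/(n+1) = 0
L < 1 → series CONVERGES

Converges (ratio test: L = 0 < 1)


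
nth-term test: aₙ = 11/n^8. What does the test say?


lim(n→∞) 11/n^8 = 0
lim aₙ = 0 → nth-term test is INCONCLUSIVE
(Need other tests; this is actually a convergent p-series with p=8 > 1)

Inconclusive (lim aₙ = 0; need another test)


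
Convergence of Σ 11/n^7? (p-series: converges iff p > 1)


p-series test: Σ c/n^p converges if p > 1, diverges if p ≤ 1 (constant c > 0 doesn't affect convergence).
p = 7
7 > 1 → CONVERGES

Converges (p = 7 > 1)


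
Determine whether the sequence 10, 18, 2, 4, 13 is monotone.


Differences: 8, -16, 2, 9
Difference at position 1 is +8 (> 0) but position 2 is -16 (< 0) — sequence both rises and falls
→ NOT monotonic

Not monotonic


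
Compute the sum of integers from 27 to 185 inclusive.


Σₖ₌27^185 k = Σₖ₌₁^185 k − Σₖ₌₁^26 k
= 185·186/2 − 26·27/2
= 17205 − 351 = 16854

Σk = 16854


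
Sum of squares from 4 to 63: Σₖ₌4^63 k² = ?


Σₖ₌4^63 k² = Σₖ₌₁^63 k² − Σₖ₌₁^3 k²
= 63·64·127/6 − 3·4·7/6
= 85344 − 14 = 85330

Σk² = 85330


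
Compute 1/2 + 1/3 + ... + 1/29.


Σₖ₌2^29 1/k = 1/2 + 1/3 + 1/4 + ... + 1/29
= 6897956948587/2329089562800
≈ 2.9617

Sum = 6897956948587/2329089562800 ≈ 2.9617


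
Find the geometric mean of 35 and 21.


GM = √(35×21) = √735 = 27.1109

GM = 27.1109


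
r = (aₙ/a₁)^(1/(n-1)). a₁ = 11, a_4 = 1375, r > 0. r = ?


r^(n-1) = aₙ/a₁
r^3 = 1375/11 = 125
r = 125^(1/3)
= 5

r = 5


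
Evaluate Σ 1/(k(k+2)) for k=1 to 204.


1/(k(k+2)) = (1/2)·(1/k - 1/(k+2)) (partial fractions)
Telescoping: Σ = (1/2)·(1 + 1/2 - 1/205 - 1/206) = 31467/42230

Sum = 31467/42230


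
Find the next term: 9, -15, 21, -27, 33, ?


Pattern: alternating sign, magnitude arithmetic (d=6)
Terms: 9, -15, 21, -27, 33
Next term = -39

Next term = -39


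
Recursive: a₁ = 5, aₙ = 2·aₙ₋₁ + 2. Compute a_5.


Computing step by step:
a_1 = 5
a_2 = 12
a_3 = 26
a_4 = 54
a_5 = 110


a_5 = 110


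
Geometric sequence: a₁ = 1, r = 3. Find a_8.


aₙ = a₁·r^(n-1)
= 1×3^7
= 1×2187
= 2187

a_8 = 2187


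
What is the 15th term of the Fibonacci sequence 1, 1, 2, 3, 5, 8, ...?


Fibonacci sequence: 1, 1, 2, 3, 5, 8, 13, 21, 34, 55, 89, ...
F(15) = 610

F(15) = 610


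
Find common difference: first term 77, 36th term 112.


d = (aₙ - a₁)/(n-1)
= (112 - 77)/(36-1)
= 35/35 = 1

d = 1


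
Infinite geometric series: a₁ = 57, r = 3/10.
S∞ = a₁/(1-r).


S∞ = a₁/(1-r) = 57/(1 - 3/10)
= 57/(7/10)
= 570/7

S∞ = 570/7


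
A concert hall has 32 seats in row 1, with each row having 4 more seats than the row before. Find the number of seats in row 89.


aₙ = a₁ + (n-1)d
= 32 + (89-1)×4
= 32 + 352
= 384

a_89 = 384


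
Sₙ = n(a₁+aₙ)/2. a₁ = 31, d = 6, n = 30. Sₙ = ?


aₙ = 31 + (30-1)×6 = 205
Sₙ = n(a₁+aₙ)/2 = 30×(31+205)/2
= 30×236/2 = 3540

S_30 = 3540


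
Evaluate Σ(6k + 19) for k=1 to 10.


Σ(6k+19) = 6·Σk + 19·n
= 6·55 + 19·10
= 330 + 190 = 520

Σ = 520


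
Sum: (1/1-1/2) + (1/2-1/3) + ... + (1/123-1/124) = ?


Telescoping: adjacent terms cancel.
= 1/1 - 1/124
= 1 - 1/124 = 123/124

Sum = 123/124


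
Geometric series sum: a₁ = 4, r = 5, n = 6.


Sₙ = 4×(5^6 - 1)/(5 - 1)
= 4×(15625 - 1)/4
= 4×15624/4
= 15624

S_6 = 15624


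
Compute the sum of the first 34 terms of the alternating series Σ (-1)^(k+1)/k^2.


S = 1 - 1/4 + 1/9 - 1/16 + 1/25 - 1/36 + 1/49 - 1/64 ± ...
= 0.822
(Full series converges to +π²/12 ≈ +0.8225)

S_34 = 0.822


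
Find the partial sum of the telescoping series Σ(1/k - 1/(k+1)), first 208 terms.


Telescoping: adjacent terms cancel.
= 1/1 - 1/209
= 1 - 1/209 = 208/209

Sum = 208/209


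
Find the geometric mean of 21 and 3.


GM = √(21×3) = √63 = 7.9373

GM = 7.9373


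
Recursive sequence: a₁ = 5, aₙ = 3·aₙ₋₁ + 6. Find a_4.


Computing step by step:
a_1 = 5
a_2 = 21
a_3 = 69
a_4 = 213


a_4 = 213


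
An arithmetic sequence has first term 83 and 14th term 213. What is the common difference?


d = (aₙ - a₁)/(n-1)
= (213 - 83)/(14-1)
= 130/13 = 10

d = 10


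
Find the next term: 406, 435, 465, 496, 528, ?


Pattern: triangular numbers: n(n+1)/2
Terms: 406, 435, 465, 496, 528
Next term = 561

Next term = 561


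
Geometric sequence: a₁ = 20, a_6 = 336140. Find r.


r^(n-1) = aₙ/a₁
r^5 = 336140/20 = 16807
r = 16807^(1/5)
= 7

r = 7


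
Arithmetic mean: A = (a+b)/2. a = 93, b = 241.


AM = (93 + 241)/2 = 334/2 = 167

AM = 167


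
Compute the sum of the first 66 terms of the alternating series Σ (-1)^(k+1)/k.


S = 1 - 1/2 + 1/3 - 1/4 + 1/5 - 1/6 + 1/7 - 1/8 ± ...
= 0.6856
(Full series converges to +ln(2) ≈ +0.6931)

S_66 = 0.6856


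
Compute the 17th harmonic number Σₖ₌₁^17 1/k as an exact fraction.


H_17 = 1/1 + 1/2 + 1/3 + ... + 1/17
= 42142223/12252240
≈ 3.4396

H_17 = 42142223/12252240 ≈ 3.4396


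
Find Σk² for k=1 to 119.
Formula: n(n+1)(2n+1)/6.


n = 119
n(n+1)(2n+1)/6 = 119×120×239/6
= 3412920/6 = 568820

Σk² = 568820


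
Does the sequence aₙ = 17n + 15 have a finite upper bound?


aₙ = 17n + 15 → as n→∞, aₙ→∞
No finite upper bound exists
The sequence is UNBOUNDED

Unbounded (aₙ → ∞ as n → ∞)


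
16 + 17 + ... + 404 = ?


Σₖ₌16^404 k = Σₖ₌₁^404 k − Σₖ₌₁^15 k
= 404·405/2 − 15·16/2
= 81810 − 120 = 81690

Σk = 81690


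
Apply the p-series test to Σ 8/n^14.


p-series test: Σ c/n^p converges if p > 1, diverges if p ≤ 1 (constant c > 0 doesn't affect convergence).
p = 14
14 > 1 → CONVERGES

Converges (p = 14 > 1)


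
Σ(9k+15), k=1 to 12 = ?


Σ(9k+15) = 9·Σk + 15·n
= 9·78 + 15·12
= 702 + 180 = 882

Σ = 882


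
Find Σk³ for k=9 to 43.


Σₖ₌9^43 k³ = [43·44/2]² − [8·9/2]²
= 894916 − 1296 = 893620

Σk³ = 893620


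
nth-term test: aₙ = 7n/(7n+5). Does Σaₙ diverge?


lim(n→∞) 7n/(7n+5) = 7/7 = 1  (divide numerator and denominator by n)
lim aₙ = 1 ≠ 0 → series DIVERGES

Diverges (lim aₙ = 1 ≠ 0)


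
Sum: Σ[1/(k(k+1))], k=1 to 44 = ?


1/(k(k+1)) = 1/k - 1/(k+1) (partial fractions)
Telescoping: Σ = 1 - 1/45 = 44/45

Sum = 44/45


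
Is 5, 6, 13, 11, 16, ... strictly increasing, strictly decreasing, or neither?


Differences: 1, 7, -2, 5
Difference at position 1 is +1 (> 0) but position 3 is -2 (< 0) — sequence both rises and falls
→ NOT monotonic

Not monotonic


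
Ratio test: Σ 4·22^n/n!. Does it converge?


aₙ = 4·22^n/n!
a_{n+1}/aₙ = 22^(n+1)/(n+1)! × n!/22^n  (constant 4 cancels)
= 22/(n+1)
L = lim(n→∞) 22/(n+1) = 0
L < 1 → series CONVERGES

Converges (ratio test: L = 0 < 1)


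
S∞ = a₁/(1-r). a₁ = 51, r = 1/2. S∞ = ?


S∞ = a₁/(1-r) = 51/(1 - 1/2)
= 51/(1/2)
= 102

S∞ = 102


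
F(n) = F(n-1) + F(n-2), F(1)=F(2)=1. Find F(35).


Fibonacci sequence: 1, 1, 2, 3, 5, 8, 13, 21, 34, 55, 89, ...
F(35) = 9227465

F(35) = 9227465


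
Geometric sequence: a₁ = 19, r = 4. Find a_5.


aₙ = a₁·r^(n-1)
= 19×4^4
= 19×256
= 4864

a_5 = 4864


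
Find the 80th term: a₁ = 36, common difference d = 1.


aₙ = a₁ + (n-1)d
= 36 + (80-1)×1
= 36 + 79
= 115

a_80 = 115


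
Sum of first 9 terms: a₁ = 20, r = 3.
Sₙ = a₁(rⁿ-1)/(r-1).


Sₙ = 20×(3^9 - 1)/(3 - 1)
= 20×(19683 - 1)/2
= 20×19682/2
= 196820

S_9 = 196820


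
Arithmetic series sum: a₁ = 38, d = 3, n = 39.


aₙ = 38 + (39-1)×3 = 152
Sₙ = n(a₁+aₙ)/2 = 39×(38+152)/2
= 39×190/2 = 3705

S_39 = 3705


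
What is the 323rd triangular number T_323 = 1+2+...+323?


n(n+1)/2 = 323×324/2 = 104652/2 = 52326

Σk = 52326


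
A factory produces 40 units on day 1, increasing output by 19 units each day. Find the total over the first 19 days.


aₙ = 40 + (19-1)×19 = 382
Sₙ = n(a₁+aₙ)/2 = 19×(40+382)/2
= 19×422/2 = 4009

S_19 = 4009


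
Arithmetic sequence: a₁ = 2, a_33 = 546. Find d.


d = (aₙ - a₁)/(n-1)
= (546 - 2)/(33-1)
= 544/32 = 17

d = 17


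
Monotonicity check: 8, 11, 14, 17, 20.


Differences: 3, 3, 3, 3
All differences > 0 → strictly INCREASING

Monotonically increasing


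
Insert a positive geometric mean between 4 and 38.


GM = √(4×38) = √152 = 12.3288

GM = 12.3288


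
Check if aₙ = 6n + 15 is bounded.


aₙ = 6n + 15 → as n→∞, aₙ→∞
No finite upper bound exists
The sequence is UNBOUNDED

Unbounded (aₙ → ∞ as n → ∞)


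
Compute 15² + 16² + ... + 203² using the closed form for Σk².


Σₖ₌15^203 k² = Σₖ₌₁^203 k² − Σₖ₌₁^14 k²
= 203·204·407/6 − 14·15·29/6
= 2809114 − 1015 = 2808099

Σk² = 2808099


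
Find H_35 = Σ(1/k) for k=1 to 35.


H_35 = 1/1 + 1/2 + 1/3 + ... + 1/35
= 54437269998109/13127595717600
≈ 4.1468

H_35 = 54437269998109/13127595717600 ≈ 4.1468


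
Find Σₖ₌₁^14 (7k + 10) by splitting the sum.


Σ(7k+10) = 7·Σk + 10·n
= 7·105 + 10·14
= 735 + 140 = 875

Σ = 875


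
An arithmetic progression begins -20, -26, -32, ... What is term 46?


aₙ = a₁ + (n-1)d
= -20 + (46-1)×-6
= -20 - 270
= -290

a_46 = -290


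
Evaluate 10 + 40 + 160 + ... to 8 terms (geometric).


Sₙ = 10×(4^8 - 1)/(4 - 1)
= 10×(65536 - 1)/3
= 10×65535/3
= 218450

S_8 = 218450


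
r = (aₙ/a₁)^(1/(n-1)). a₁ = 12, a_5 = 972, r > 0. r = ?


r^(n-1) = aₙ/a₁
r^4 = 972/12 = 81
r = 81^(1/4)
= ±3; taking r > 0 gives r = 3

r = 3


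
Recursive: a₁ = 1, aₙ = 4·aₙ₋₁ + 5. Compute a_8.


Computing step by step:
a_1 = 1
a_2 = 9
a_3 = 41
a_4 = 169
a_5 = 681
a_6 = 2729
a_7 = 10921
a_8 = 43689


a_8 = 43689


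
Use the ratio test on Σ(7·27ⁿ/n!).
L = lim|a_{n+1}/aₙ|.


aₙ = 7·27^n/n!
a_{n+1}/aₙ = 27^(n+1)/(n+1)! × n!/27^n  (constant 7 cancels)
= 27/(n+1)
L = lim(n→∞) 27/(n+1) = 0
L < 1 → series CONVERGES

Converges (ratio test: L = 0 < 1)


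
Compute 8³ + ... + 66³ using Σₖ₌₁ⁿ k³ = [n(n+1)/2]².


Σₖ₌8^66 k³ = [66·67/2]² − [7·8/2]²
= 4888521 − 784 = 4887737

Σk³ = 4887737


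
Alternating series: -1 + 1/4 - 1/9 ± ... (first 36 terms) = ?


S = -1 + 1/4 - 1/9 + 1/16 - 1/25 + 1/36 - 1/49 + 1/64 ± ...
= -0.8221
(Full series converges to -π²/12 ≈ -0.8225)

S_36 = -0.8221


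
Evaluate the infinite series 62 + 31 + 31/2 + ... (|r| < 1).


S∞ = a₁/(1-r) = 62/(1 - 1/2)
= 62/(1/2)
= 124

S∞ = 124


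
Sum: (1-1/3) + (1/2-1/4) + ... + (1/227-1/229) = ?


Telescoping with gap 2: two head and two tail terms survive.
= (1 + 1/2) - (1/228 + 1/229)
= 3/2 - 1/228 - 1/229 = 77861/52212

Sum = 77861/52212


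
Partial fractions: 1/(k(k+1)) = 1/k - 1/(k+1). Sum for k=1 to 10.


1/(k(k+1)) = 1/k - 1/(k+1) (partial fractions)
Telescoping: Σ = 1 - 1/11 = 10/11

Sum = 10/11


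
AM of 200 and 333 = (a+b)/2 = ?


AM = (200 + 333)/2 = 533/2 = 266.5

AM = 266.5


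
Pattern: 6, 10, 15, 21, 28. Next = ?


Pattern: triangular numbers: n(n+1)/2
Terms: 6, 10, 15, 21, 28
Next term = 36

Next term = 36


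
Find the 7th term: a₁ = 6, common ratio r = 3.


aₙ = a₁·r^(n-1)
= 6×3^6
= 6×729
= 4374

a_7 = 4374


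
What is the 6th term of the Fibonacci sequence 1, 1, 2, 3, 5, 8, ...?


Fibonacci sequence: 1, 1, 2, 3, 5, 8
F(6) = 8

F(6) = 8


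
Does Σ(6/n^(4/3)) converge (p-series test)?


p-series test: Σ c/n^p converges if p > 1, diverges if p ≤ 1 (constant c > 0 doesn't affect convergence).
p = 4/3
4/3 > 1 → CONVERGES

Converges (p = 4/3 > 1)


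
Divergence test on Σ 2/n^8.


lim(n→∞) 2/n^8 = 0
lim aₙ = 0 → nth-term test is INCONCLUSIVE
(Need other tests; this is actually a convergent p-series with p=8 > 1)

Inconclusive (lim aₙ = 0; need another test)


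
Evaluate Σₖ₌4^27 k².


Σₖ₌4^27 k² = Σₖ₌₁^27 k² − Σₖ₌₁^3 k²
= 27·28·55/6 − 3·4·7/6
= 6930 − 14 = 6916

Σk² = 6916


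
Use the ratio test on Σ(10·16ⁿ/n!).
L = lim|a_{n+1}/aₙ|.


aₙ = 10·16^n/n!
a_{n+1}/aₙ = 16^(n+1)/(n+1)! × n!/16^n  (constant 10 cancels)
= 16/(n+1)
L = lim(n→∞) 16/(n+1) = 0
L < 1 → series CONVERGES

Converges (ratio test: L = 0 < 1)


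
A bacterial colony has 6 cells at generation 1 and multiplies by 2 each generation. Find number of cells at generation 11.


aₙ = a₁·r^(n-1)
= 6×2^10
= 6×1024
= 6144

a_11 = 6144


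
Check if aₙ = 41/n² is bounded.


a₁ = 41, a₂ = 41/4, a₃ = 41/9, ...
0 < aₙ ≤ 41 for all n ≥ 1
The sequence IS bounded

Bounded (0 < aₙ ≤ 41)


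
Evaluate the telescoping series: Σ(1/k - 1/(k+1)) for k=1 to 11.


Telescoping: adjacent terms cancel.
= 1/1 - 1/12
= 1 - 1/12 = 11/12

Sum = 11/12


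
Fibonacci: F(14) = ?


Fibonacci sequence: 1, 1, 2, 3, 5, 8, 13, 21, 34, 55, 89, ...
F(14) = 377

F(14) = 377


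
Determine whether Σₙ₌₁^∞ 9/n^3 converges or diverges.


p-series test: Σ c/n^p converges if p > 1, diverges if p ≤ 1 (constant c > 0 doesn't affect convergence).
p = 3
3 > 1 → CONVERGES

Converges (p = 3 > 1)


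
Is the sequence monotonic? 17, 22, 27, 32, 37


Differences: 5, 5, 5, 5
All differences > 0 → strictly INCREASING

Monotonically increasing


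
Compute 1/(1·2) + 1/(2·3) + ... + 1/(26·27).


1/(k(k+1)) = 1/k - 1/(k+1) (partial fractions)
Telescoping: Σ = 1 - 1/27 = 26/27

Sum = 26/27


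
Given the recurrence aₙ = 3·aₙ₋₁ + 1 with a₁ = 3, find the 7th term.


Computing step by step:
a_1 = 3
a_2 = 10
a_3 = 31
a_4 = 94
a_5 = 283
a_6 = 850
a_7 = 2551


a_7 = 2551


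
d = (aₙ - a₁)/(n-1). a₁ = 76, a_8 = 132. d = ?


d = (aₙ - a₁)/(n-1)
= (132 - 76)/(8-1)
= 56/7 = 8

d = 8


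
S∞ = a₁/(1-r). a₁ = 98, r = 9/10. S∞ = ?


S∞ = a₁/(1-r) = 98/(1 - 9/10)
= 98/(1/10)
= 980

S∞ = 980


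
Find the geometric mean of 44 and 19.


GM = √(44×19) = √836 = 28.9137

GM = 28.9137


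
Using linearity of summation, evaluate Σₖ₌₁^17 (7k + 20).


Σ(7k+20) = 7·Σk + 20·n
= 7·153 + 20·17
= 1071 + 340 = 1411

Σ = 1411


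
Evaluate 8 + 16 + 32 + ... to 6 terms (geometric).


Sₙ = 8×(2^6 - 1)/(2 - 1)
= 8×(64 - 1)/1
= 8×63/1
= 504

S_6 = 504


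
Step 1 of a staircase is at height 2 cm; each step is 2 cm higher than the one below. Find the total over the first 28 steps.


aₙ = 2 + (28-1)×2 = 56
Sₙ = n(a₁+aₙ)/2 = 28×(2+56)/2
= 28×58/2 = 812

S_28 = 812


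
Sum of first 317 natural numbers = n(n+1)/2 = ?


n(n+1)/2 = 317×318/2 = 100806/2 = 50403

Σk = 50403


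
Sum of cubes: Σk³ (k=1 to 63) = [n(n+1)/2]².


n(n+1)/2 = 63×64/2 = 2016
Σk³ = 2016² = 4064256

Σk³ = 4064256


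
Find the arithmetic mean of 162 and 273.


AM = (162 + 273)/2 = 435/2 = 217.5

AM = 217.5


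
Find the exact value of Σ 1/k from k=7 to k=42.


Σₖ₌7^42 1/k = 1/7 + 1/8 + 1/9 + ... + 1/42
= 5339216043075299/2844937529085600
≈ 1.8767

Sum = 5339216043075299/2844937529085600 ≈ 1.8767


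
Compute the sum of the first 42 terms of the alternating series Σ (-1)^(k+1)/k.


S = 1 - 1/2 + 1/3 - 1/4 + 1/5 - 1/6 + 1/7 - 1/8 ± ...
= 0.6814
(Full series converges to +ln(2) ≈ +0.6931)

S_42 = 0.6814


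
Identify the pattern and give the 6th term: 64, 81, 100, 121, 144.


Pattern: perfect squares: n²
Terms: 64, 81, 100, 121, 144
Next term = 169

Next term = 169


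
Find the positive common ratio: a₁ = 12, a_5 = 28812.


r^(n-1) = aₙ/a₁
r^4 = 28812/12 = 2401
r = 2401^(1/4)
= ±7; taking r > 0 gives r = 7

r = 7


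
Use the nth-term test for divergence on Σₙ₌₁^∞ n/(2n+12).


lim(n→∞) n/(2n+12) = 1/2 = 1/2  (divide numerator and denominator by n)
lim aₙ = 1/2 ≠ 0 → series DIVERGES

Diverges (lim aₙ = 1/2 ≠ 0)


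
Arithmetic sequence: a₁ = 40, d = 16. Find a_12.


aₙ = a₁ + (n-1)d
= 40 + (12-1)×16
= 40 + 176
= 216

a_12 = 216


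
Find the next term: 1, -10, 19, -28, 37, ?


Pattern: alternating sign, magnitude arithmetic (d=9)
Terms: 1, -10, 19, -28, 37
Next term = -46

Next term = -46


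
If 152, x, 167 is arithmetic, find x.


AM = (152 + 167)/2 = 319/2 = 159.5

AM = 159.5


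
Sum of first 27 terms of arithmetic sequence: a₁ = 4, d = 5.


aₙ = 4 + (27-1)×5 = 134
Sₙ = n(a₁+aₙ)/2 = 27×(4+134)/2
= 27×138/2 = 1863

S_27 = 1863


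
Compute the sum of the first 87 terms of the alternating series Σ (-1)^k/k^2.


S = -1 + 1/4 - 1/9 + 1/16 - 1/25 + 1/36 - 1/49 + 1/64 ± ...
= -0.8225
(Full series converges to -π²/12 ≈ -0.8225)

S_87 = -0.8225


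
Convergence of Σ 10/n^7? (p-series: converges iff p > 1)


p-series test: Σ c/n^p converges if p > 1, diverges if p ≤ 1 (constant c > 0 doesn't affect convergence).
p = 7
7 > 1 → CONVERGES

Converges (p = 7 > 1)


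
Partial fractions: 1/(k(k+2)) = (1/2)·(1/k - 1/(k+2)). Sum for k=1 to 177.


1/(k(k+2)) = (1/2)·(1/k - 1/(k+2)) (partial fractions)
Telescoping: Σ = (1/2)·(1 + 1/2 - 1/178 - 1/179) = 11859/15931

Sum = 11859/15931


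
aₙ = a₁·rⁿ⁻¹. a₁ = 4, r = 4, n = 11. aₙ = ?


aₙ = a₁·r^(n-1)
= 4×4^10
= 4×1048576
= 4194304

a_11 = 4194304


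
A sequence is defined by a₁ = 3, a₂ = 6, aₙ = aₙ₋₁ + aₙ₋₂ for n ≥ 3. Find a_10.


Computing iteratively: 3, 6, 9, 15, 24, 39, 63, 102, 165, 267
a_10 = 267

a_10 = 267


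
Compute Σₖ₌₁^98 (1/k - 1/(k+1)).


Telescoping: adjacent terms cancel.
= 1/1 - 1/99
= 1 - 1/99 = 98/99

Sum = 98/99


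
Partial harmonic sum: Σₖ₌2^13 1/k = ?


Σₖ₌2^13 1/k = 1/2 + 1/3 + 1/4 + ... + 1/13
= 785633/360360
≈ 2.1801

Sum = 785633/360360 ≈ 2.1801


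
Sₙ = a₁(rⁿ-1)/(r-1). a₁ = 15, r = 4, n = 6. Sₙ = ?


Sₙ = 15×(4^6 - 1)/(4 - 1)
= 15×(4096 - 1)/3
= 15×4095/3
= 20475

S_6 = 20475


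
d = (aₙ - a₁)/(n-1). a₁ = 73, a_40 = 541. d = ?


d = (aₙ - a₁)/(n-1)
= (541 - 73)/(40-1)
= 468/39 = 12

d = 12


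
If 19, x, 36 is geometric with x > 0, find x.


GM = √(19×36) = √684 = 26.1534

GM = 26.1534


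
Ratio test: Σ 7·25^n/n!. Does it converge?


aₙ = 7·25^n/n!
a_{n+1}/aₙ = 25^(n+1)/(n+1)! × n!/25^n  (constant 7 cancels)
= 25/(n+1)
L = lim(n→∞) 25/(n+1) = 0
L < 1 → series CONVERGES

Converges (ratio test: L = 0 < 1)


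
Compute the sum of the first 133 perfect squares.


n = 133
n(n+1)(2n+1)/6 = 133×134×267/6
= 4758474/6 = 793079

Σk² = 793079


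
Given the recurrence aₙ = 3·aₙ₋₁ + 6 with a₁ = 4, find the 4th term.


Computing step by step:
a_1 = 4
a_2 = 18
a_3 = 60
a_4 = 186


a_4 = 186


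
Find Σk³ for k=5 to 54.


Σₖ₌5^54 k³ = [54·55/2]² − [4·5/2]²
= 2205225 − 100 = 2205125

Σk³ = 2205125


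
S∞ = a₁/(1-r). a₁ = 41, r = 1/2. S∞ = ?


S∞ = a₁/(1-r) = 41/(1 - 1/2)
= 41/(1/2)
= 82

S∞ = 82


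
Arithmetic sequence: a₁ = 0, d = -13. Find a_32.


aₙ = a₁ + (n-1)d
= 0 + (32-1)×-13
= 0 - 403
= -403

a_32 = -403


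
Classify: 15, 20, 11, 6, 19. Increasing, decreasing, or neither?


Differences: 5, -9, -5, 13
Difference at position 1 is +5 (> 0) but position 2 is -9 (< 0) — sequence both rises and falls
→ NOT monotonic

Not monotonic


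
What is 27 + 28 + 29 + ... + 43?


Σₖ₌27^43 k = Σₖ₌₁^43 k − Σₖ₌₁^26 k
= 43·44/2 − 26·27/2
= 946 − 351 = 595

Σk = 595


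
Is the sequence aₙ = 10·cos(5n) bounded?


For all n, -1 ≤ cos(5n) ≤ 1, so -10 ≤ 10·cos(5n) ≤ 10
Lower bound: -10, Upper bound: 10
The sequence IS bounded

Bounded (-10 ≤ aₙ ≤ 10)


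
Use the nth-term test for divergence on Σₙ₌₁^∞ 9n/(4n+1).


lim(n→∞) 9n/(4n+1) = 9/4 = 9/4  (divide numerator and denominator by n)
lim aₙ = 9/4 ≠ 0 → series DIVERGES

Diverges (lim aₙ = 9/4 ≠ 0)


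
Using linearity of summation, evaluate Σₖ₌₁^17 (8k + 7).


Σ(8k+7) = 8·Σk + 7·n
= 8·153 + 7·17
= 1224 + 119 = 1343

Σ = 1343


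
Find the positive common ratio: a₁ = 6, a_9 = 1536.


r^(n-1) = aₙ/a₁
r^8 = 1536/6 = 256
r = 256^(1/8)
= ±2; taking r > 0 gives r = 2

r = 2


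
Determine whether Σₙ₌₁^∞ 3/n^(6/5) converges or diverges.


p-series test: Σ c/n^p converges if p > 1, diverges if p ≤ 1 (constant c > 0 doesn't affect convergence).
p = 6/5
6/5 > 1 → CONVERGES

Converges (p = 6/5 > 1)


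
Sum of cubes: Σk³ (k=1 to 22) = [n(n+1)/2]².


n(n+1)/2 = 22×23/2 = 253
Σk³ = 253² = 64009

Σk³ = 64009


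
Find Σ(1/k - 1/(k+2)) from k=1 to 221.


Telescoping with gap 2: two head and two tail terms survive.
= (1 + 1/2) - (1/222 + 1/223)
= 3/2 - 1/222 - 1/223 = 36907/24753

Sum = 36907/24753


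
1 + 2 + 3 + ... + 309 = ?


n(n+1)/2 = 309×310/2 = 95790/2 = 47895

Σk = 47895


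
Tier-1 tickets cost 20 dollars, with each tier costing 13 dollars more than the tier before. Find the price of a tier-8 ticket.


aₙ = a₁ + (n-1)d
= 20 + (8-1)×13
= 20 + 91
= 111

a_8 = 111


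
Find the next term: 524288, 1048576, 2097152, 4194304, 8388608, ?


Pattern: powers of 2: 2ⁿ
Terms: 524288, 1048576, 2097152, 4194304, 8388608
Next term = 16777216

Next term = 16777216


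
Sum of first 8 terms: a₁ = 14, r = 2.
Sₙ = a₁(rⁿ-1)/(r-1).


Sₙ = 14×(2^8 - 1)/(2 - 1)
= 14×(256 - 1)/1
= 14×255/1
= 3570

S_8 = 3570


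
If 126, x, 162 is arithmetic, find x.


AM = (126 + 162)/2 = 288/2 = 144

AM = 144


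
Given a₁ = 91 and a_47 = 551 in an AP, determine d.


d = (aₙ - a₁)/(n-1)
= (551 - 91)/(47-1)
= 460/46 = 10

d = 10


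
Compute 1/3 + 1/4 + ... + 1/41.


Σₖ₌3^41 1/k = 1/3 + 1/4 + 1/5 + ... + 1/41
= 55819190615098733/19914562703599200
≈ 2.8029

Sum = 55819190615098733/19914562703599200 ≈ 2.8029


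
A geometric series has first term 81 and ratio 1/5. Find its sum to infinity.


S∞ = a₁/(1-r) = 81/(1 - 1/5)
= 81/(4/5)
= 405/4

S∞ = 405/4


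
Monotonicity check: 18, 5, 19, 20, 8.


Differences: -13, 14, 1, -12
Difference at position 2 is +14 (> 0) but position 1 is -13 (< 0) — sequence both rises and falls
→ NOT monotonic

Not monotonic


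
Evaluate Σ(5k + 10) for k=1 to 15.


Σ(5k+10) = 5·Σk + 10·n
= 5·120 + 10·15
= 600 + 150 = 750

Σ = 750


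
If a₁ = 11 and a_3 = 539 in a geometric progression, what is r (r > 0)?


r^(n-1) = aₙ/a₁
r^2 = 539/11 = 49
r = 49^(1/2)
= ±7; taking r > 0 gives r = 7

r = 7


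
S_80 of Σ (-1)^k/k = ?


S = -1 + 1/2 - 1/3 + 1/4 - 1/5 + 1/6 - 1/7 + 1/8 ± ...
= -0.6869
(Full series converges to -ln(2) ≈ -0.6931)

S_80 = -0.6869


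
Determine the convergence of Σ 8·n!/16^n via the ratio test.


aₙ = 8·n!/16^n
a_{n+1}/aₙ = (n+1)!/16^(n+1) × 16^n/n!  (constant 8 cancels)
= (n+1)/16
L = lim(n→∞) (n+1)/16 = ∞
L > 1 → series DIVERGES

Diverges (ratio test: L = ∞ > 1)


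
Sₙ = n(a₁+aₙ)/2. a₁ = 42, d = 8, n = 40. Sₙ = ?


aₙ = 42 + (40-1)×8 = 354
Sₙ = n(a₁+aₙ)/2 = 40×(42+354)/2
= 40×396/2 = 7920

S_40 = 7920


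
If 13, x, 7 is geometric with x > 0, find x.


GM = √(13×7) = √91 = 9.5394

GM = 9.5394


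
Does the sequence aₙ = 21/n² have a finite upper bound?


a₁ = 21, a₂ = 21/4, a₃ = 21/9, ...
0 < aₙ ≤ 21 for all n ≥ 1
The sequence IS bounded

Bounded (0 < aₙ ≤ 21)


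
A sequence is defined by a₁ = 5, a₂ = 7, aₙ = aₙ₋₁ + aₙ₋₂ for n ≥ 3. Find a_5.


Computing iteratively: 5, 7, 12, 19, 31
a_5 = 31

a_5 = 31


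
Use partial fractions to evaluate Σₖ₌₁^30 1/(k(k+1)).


1/(k(k+1)) = 1/k - 1/(k+1) (partial fractions)
Telescoping: Σ = 1 - 1/31 = 30/31

Sum = 30/31


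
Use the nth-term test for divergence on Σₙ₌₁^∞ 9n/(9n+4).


lim(n→∞) 9n/(9n+4) = 9/9 = 1  (divide numerator and denominator by n)
lim aₙ = 1 ≠ 0 → series DIVERGES

Diverges (lim aₙ = 1 ≠ 0)


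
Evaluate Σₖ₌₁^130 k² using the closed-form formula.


n = 130
n(n+1)(2n+1)/6 = 130×131×261/6
= 4444830/6 = 740805

Σk² = 740805


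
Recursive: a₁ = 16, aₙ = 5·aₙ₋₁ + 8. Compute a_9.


Computing step by step:
a_1 = 16
a_2 = 88
a_3 = 448
a_4 = 2248
a_5 = 11248
a_6 = 56248
a_7 = 281248
a_8 = 1406248
a_9 = 7031248


a_9 = 7031248


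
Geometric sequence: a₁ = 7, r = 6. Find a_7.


aₙ = a₁·r^(n-1)
= 7×6^6
= 7×46656
= 326592

a_7 = 326592


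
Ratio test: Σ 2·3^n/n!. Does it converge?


aₙ = 2·3^n/n!
a_{n+1}/aₙ = 3^(n+1)/(n+1)! × n!/3^n  (constant 2 cancels)
= 3/(n+1)
L = lim(n→∞) 3/(n+1) = 0
L < 1 → series CONVERGES

Converges (ratio test: L = 0 < 1)


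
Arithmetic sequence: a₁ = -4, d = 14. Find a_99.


aₙ = a₁ + (n-1)d
= -4 + (99-1)×14
= -4 + 1372
= 1368

a_99 = 1368


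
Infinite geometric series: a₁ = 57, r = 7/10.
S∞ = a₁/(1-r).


S∞ = a₁/(1-r) = 57/(1 - 7/10)
= 57/(3/10)
= 190

S∞ = 190


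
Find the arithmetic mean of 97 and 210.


AM = (97 + 210)/2 = 307/2 = 153.5

AM = 153.5


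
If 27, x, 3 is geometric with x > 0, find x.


GM = √(27×3) = √81 = 9

GM = 9


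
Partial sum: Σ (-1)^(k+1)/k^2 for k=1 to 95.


S = 1 - 1/4 + 1/9 - 1/16 + 1/25 - 1/36 + 1/49 - 1/64 ± ...
= 0.8225
(Full series converges to +π²/12 ≈ +0.8225)

S_95 = 0.8225


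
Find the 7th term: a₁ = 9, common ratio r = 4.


aₙ = a₁·r^(n-1)
= 9×4^6
= 9×4096
= 36864

a_7 = 36864


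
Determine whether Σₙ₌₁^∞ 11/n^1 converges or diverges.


p-series test: Σ c/n^p converges if p > 1, diverges if p ≤ 1 (constant c > 0 doesn't affect convergence).
p = 1
1 ≤ 1 → DIVERGES

Diverges (p = 1 ≤ 1)


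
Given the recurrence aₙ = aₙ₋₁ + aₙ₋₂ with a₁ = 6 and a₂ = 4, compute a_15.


Computing iteratively: 6, 4, 10, 14, 24, 38, 62, 100, 162, 262, 424, 686, ...
a_15 = 2906

a_15 = 2906


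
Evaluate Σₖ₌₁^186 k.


n(n+1)/2 = 186×187/2 = 34782/2 = 17391

Σk = 17391


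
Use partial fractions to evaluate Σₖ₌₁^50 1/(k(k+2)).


1/(k(k+2)) = (1/2)·(1/k - 1/(k+2)) (partial fractions)
Telescoping: Σ = (1/2)·(1 + 1/2 - 1/51 - 1/52) = 3875/5304

Sum = 3875/5304


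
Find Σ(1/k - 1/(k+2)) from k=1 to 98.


Telescoping with gap 2: two head and two tail terms survive.
= (1 + 1/2) - (1/99 + 1/100)
= 3/2 - 1/99 - 1/100 = 14651/9900

Sum = 14651/9900


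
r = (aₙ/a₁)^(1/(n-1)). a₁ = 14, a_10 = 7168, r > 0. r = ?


r^(n-1) = aₙ/a₁
r^9 = 7168/14 = 512
r = 512^(1/9)
= 2

r = 2


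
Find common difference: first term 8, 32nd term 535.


d = (aₙ - a₁)/(n-1)
= (535 - 8)/(32-1)
= 527/31 = 17

d = 17


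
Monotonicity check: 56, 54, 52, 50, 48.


Differences: -2, -2, -2, -2
All differences < 0 → strictly DECREASING

Monotonically decreasing


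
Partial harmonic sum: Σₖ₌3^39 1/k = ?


Σₖ₌3^39 1/k = 1/3 + 1/4 + 1/5 + ... + 1/39
= 1337453792828233/485721041551200
≈ 2.7535

Sum = 1337453792828233/485721041551200 ≈ 2.7535


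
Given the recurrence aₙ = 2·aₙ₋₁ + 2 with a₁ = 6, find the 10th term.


Computing step by step:
a_1 = 6
a_2 = 14
a_3 = 30
a_4 = 62
a_5 = 126
a_6 = 254
a_7 = 510
a_8 = 1022
a_9 = 2046
a_10 = 4094


a_10 = 4094


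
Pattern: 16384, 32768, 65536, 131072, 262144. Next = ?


Pattern: powers of 2: 2ⁿ
Terms: 16384, 32768, 65536, 131072, 262144
Next term = 524288

Next term = 524288


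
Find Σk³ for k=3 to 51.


Σₖ₌3^51 k³ = [51·52/2]² − [2·3/2]²
= 1758276 − 9 = 1758267

Σk³ = 1758267


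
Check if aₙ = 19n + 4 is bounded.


aₙ = 19n + 4 → as n→∞, aₙ→∞
No finite upper bound exists
The sequence is UNBOUNDED

Unbounded (aₙ → ∞ as n → ∞)


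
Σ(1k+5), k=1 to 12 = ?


Σ(1k+5) = 1·Σk + 5·n
= 1·78 + 5·12
= 78 + 60 = 138

Σ = 138


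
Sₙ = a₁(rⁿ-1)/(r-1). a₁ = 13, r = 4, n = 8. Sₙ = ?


Sₙ = 13×(4^8 - 1)/(4 - 1)
= 13×(65536 - 1)/3
= 13×65535/3
= 283985

S_8 = 283985


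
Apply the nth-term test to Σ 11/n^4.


lim(n→∞) 11/n^4 = 0
lim aₙ = 0 → nth-term test is INCONCLUSIVE
(Need other tests; this is actually a convergent p-series with p=4 > 1)

Inconclusive (lim aₙ = 0; need another test)


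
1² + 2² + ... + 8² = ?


n = 8
n(n+1)(2n+1)/6 = 8×9×17/6
= 1224/6 = 204

Σk² = 204


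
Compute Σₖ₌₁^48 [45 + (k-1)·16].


aₙ = 45 + (48-1)×16 = 797
Sₙ = n(a₁+aₙ)/2 = 48×(45+797)/2
= 48×842/2 = 20208

S_48 = 20208


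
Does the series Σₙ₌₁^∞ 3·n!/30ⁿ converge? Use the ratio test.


aₙ = 3·n!/30^n
a_{n+1}/aₙ = (n+1)!/30^(n+1) × 30^n/n!  (constant 3 cancels)
= (n+1)/30
L = lim(n→∞) (n+1)/30 = ∞
L > 1 → series DIVERGES

Diverges (ratio test: L = ∞ > 1)


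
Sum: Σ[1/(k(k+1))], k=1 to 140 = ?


1/(k(k+1)) = 1/k - 1/(k+1) (partial fractions)
Telescoping: Σ = 1 - 1/141 = 140/141

Sum = 140/141


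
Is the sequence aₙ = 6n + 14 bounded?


aₙ = 6n + 14 → as n→∞, aₙ→∞
No finite upper bound exists
The sequence is UNBOUNDED

Unbounded (aₙ → ∞ as n → ∞)


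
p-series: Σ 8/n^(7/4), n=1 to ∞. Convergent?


p-series test: Σ c/n^p converges if p > 1, diverges if p ≤ 1 (constant c > 0 doesn't affect convergence).
p = 7/4
7/4 > 1 → CONVERGES

Converges (p = 7/4 > 1)


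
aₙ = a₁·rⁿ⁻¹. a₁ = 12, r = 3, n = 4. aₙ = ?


aₙ = a₁·r^(n-1)
= 12×3^3
= 12×27
= 324

a_4 = 324


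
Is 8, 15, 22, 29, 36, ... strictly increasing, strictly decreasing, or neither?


Differences: 7, 7, 7, 7
All differences > 0 → strictly INCREASING

Monotonically increasing


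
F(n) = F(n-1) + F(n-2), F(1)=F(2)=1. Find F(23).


Fibonacci sequence: 1, 1, 2, 3, 5, 8, 13, 21, 34, 55, 89, ...
F(23) = 28657

F(23) = 28657


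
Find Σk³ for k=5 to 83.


Σₖ₌5^83 k³ = [83·84/2]² − [4·5/2]²
= 12152196 − 100 = 12152096

Σk³ = 12152096


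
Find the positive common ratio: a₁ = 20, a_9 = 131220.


r^(n-1) = aₙ/a₁
r^8 = 131220/20 = 6561
r = 6561^(1/8)
= ±3; taking r > 0 gives r = 3

r = 3


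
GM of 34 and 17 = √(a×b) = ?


GM = √(34×17) = √578 = 24.0416

GM = 24.0416


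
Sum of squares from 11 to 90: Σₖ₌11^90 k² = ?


Σₖ₌11^90 k² = Σₖ₌₁^90 k² − Σₖ₌₁^10 k²
= 90·91·181/6 − 10·11·21/6
= 247065 − 385 = 246680

Σk² = 246680


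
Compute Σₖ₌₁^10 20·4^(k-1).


Sₙ = 20×(4^10 - 1)/(4 - 1)
= 20×(1048576 - 1)/3
= 20×1048575/3
= 6990500

S_10 = 6990500


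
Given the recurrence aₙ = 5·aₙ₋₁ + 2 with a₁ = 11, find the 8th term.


Computing step by step:
a_1 = 11
a_2 = 57
a_3 = 287
a_4 = 1437
a_5 = 7187
a_6 = 35937
a_7 = 179687
a_8 = 898437


a_8 = 898437


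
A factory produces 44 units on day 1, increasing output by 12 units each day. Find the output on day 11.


aₙ = a₁ + (n-1)d
= 44 + (11-1)×12
= 44 + 120
= 164

a_11 = 164


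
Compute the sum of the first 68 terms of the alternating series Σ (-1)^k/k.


S = -1 + 1/2 - 1/3 + 1/4 - 1/5 + 1/6 - 1/7 + 1/8 ± ...
= -0.6858
(Full series converges to -ln(2) ≈ -0.6931)

S_68 = -0.6858


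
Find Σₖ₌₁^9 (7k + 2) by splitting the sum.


Σ(7k+2) = 7·Σk + 2·n
= 7·45 + 2·9
= 315 + 18 = 333

Σ = 333


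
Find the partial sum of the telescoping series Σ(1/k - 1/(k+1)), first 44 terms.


Telescoping: adjacent terms cancel.
= 1/1 - 1/45
= 1 - 1/45 = 44/45

Sum = 44/45


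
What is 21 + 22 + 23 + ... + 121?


Σₖ₌21^121 k = Σₖ₌₁^121 k − Σₖ₌₁^20 k
= 121·122/2 − 20·21/2
= 7381 − 210 = 7171

Σk = 7171


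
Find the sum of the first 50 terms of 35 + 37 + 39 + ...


aₙ = 35 + (50-1)×2 = 133
Sₙ = n(a₁+aₙ)/2 = 50×(35+133)/2
= 50×168/2 = 4200

S_50 = 4200


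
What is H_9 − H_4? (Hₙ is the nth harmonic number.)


Σₖ₌5^9 1/k = 1/5 + 1/6 + 1/7 + 1/8 + 1/9
= 1879/2520
≈ 0.7456

Sum = 1879/2520 ≈ 0.7456


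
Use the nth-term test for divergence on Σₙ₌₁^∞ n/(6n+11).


lim(n→∞) n/(6n+11) = 1/6 = 1/6  (divide numerator and denominator by n)
lim aₙ = 1/6 ≠ 0 → series DIVERGES

Diverges (lim aₙ = 1/6 ≠ 0)


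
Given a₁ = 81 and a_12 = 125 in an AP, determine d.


d = (aₙ - a₁)/(n-1)
= (125 - 81)/(12-1)
= 44/11 = 4

d = 4


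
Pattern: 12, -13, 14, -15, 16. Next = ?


Pattern: alternating sign, magnitude arithmetic (d=1)
Terms: 12, -13, 14, -15, 16
Next term = -17

Next term = -17


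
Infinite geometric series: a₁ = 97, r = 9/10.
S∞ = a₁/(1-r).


S∞ = a₁/(1-r) = 97/(1 - 9/10)
= 97/(1/10)
= 970

S∞ = 970


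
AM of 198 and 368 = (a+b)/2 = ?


AM = (198 + 368)/2 = 566/2 = 283

AM = 283


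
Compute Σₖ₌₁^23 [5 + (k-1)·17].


aₙ = 5 + (23-1)×17 = 379
Sₙ = n(a₁+aₙ)/2 = 23×(5+379)/2
= 23×384/2 = 4416

S_23 = 4416


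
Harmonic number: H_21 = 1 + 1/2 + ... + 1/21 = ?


H_21 = 1/1 + 1/2 + 1/3 + ... + 1/21
= 18858053/5173168
≈ 3.6454

H_21 = 18858053/5173168 ≈ 3.6454


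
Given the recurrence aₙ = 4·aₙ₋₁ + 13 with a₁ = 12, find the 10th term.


Computing step by step:
a_1 = 12
a_2 = 61
a_3 = 257
a_4 = 1041
a_5 = 4177
a_6 = 16721
a_7 = 66897
a_8 = 267601
a_9 = 1070417
a_10 = 4281681


a_10 = 4281681


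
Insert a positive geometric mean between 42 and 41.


GM = √(42×41) = √1722 = 41.497

GM = 41.497


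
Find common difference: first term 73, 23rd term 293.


d = (aₙ - a₁)/(n-1)
= (293 - 73)/(23-1)
= 220/22 = 10

d = 10


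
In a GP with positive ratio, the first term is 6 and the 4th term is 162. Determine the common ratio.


r^(n-1) = aₙ/a₁
r^3 = 162/6 = 27
r = 27^(1/3)
= 3

r = 3


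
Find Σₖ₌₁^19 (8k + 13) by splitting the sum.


Σ(8k+13) = 8·Σk + 13·n
= 8·190 + 13·19
= 1520 + 247 = 1767

Σ = 1767


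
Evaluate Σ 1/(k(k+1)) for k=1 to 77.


1/(k(k+1)) = 1/k - 1/(k+1) (partial fractions)
Telescoping: Σ = 1 - 1/78 = 77/78

Sum = 77/78


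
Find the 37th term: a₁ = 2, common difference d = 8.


aₙ = a₁ + (n-1)d
= 2 + (37-1)×8
= 2 + 288
= 290

a_37 = 290


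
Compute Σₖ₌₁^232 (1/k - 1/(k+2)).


Telescoping with gap 2: two head and two tail terms survive.
= (1 + 1/2) - (1/233 + 1/234)
= 3/2 - 1/233 - 1/234 = 40658/27261

Sum = 40658/27261


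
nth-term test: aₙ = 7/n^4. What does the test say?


lim(n→∞) 7/n^4 = 0
lim aₙ = 0 → nth-term test is INCONCLUSIVE
(Need other tests; this is actually a convergent p-series with p=4 > 1)

Inconclusive (lim aₙ = 0; need another test)


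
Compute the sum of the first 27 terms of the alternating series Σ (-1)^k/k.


S = -1 + 1/2 - 1/3 + 1/4 - 1/5 + 1/6 - 1/7 + 1/8 ± ...
= -0.7113
(Full series converges to -ln(2) ≈ -0.6931)

S_27 = -0.7113


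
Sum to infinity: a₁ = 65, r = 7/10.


S∞ = a₁/(1-r) = 65/(1 - 7/10)
= 65/(3/10)
= 650/3

S∞ = 650/3


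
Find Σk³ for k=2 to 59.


Σₖ₌2^59 k³ = [59·60/2]² − [1·2/2]²
= 3132900 − 1 = 3132899

Σk³ = 3132899


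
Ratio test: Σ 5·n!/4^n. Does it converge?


aₙ = 5·n!/4^n
a_{n+1}/aₙ = (n+1)!/4^(n+1) × 4^n/n!  (constant 5 cancels)
= (n+1)/4
L = lim(n→∞) (n+1)/4 = ∞
L > 1 → series DIVERGES

Diverges (ratio test: L = ∞ > 1)


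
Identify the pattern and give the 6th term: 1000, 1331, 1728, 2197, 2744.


Pattern: perfect cubes: n³
Terms: 1000, 1331, 1728, 2197, 2744
Next term = 3375

Next term = 3375


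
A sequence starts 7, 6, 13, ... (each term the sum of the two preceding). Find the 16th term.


Computing iteratively: 7, 6, 13, 19, 32, 51, 83, 134, 217, 351, 568, 919, ...
a_16 = 6299

a_16 = 6299


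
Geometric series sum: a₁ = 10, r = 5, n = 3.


Sₙ = 10×(5^3 - 1)/(5 - 1)
= 10×(125 - 1)/4
= 10×124/4
= 310

S_3 = 310


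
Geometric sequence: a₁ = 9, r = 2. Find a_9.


aₙ = a₁·r^(n-1)
= 9×2^8
= 9×256
= 2304

a_9 = 2304


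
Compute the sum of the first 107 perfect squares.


n = 107
n(n+1)(2n+1)/6 = 107×108×215/6
= 2484540/6 = 414090

Σk² = 414090


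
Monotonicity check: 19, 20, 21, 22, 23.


Differences: 1, 1, 1, 1
All differences > 0 → strictly INCREASING

Monotonically increasing


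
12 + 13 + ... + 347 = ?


Σₖ₌12^347 k = Σₖ₌₁^347 k − Σₖ₌₁^11 k
= 347·348/2 − 11·12/2
= 60378 − 66 = 60312

Σk = 60312


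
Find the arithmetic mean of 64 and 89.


AM = (64 + 89)/2 = 153/2 = 76.5

AM = 76.5


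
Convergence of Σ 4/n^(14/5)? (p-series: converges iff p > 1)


p-series test: Σ c/n^p converges if p > 1, diverges if p ≤ 1 (constant c > 0 doesn't affect convergence).
p = 14/5
14/5 > 1 → CONVERGES

Converges (p = 14/5 > 1)


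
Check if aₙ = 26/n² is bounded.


a₁ = 26, a₂ = 26/4, a₃ = 26/9, ...
0 < aₙ ≤ 26 for all n ≥ 1
The sequence IS bounded

Bounded (0 < aₙ ≤ 26)


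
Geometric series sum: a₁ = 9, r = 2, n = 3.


Sₙ = 9×(2^3 - 1)/(2 - 1)
= 9×(8 - 1)/1
= 9×7/1
= 63

S_3 = 63


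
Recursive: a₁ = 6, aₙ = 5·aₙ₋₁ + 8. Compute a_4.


Computing step by step:
a_1 = 6
a_2 = 38
a_3 = 198
a_4 = 998


a_4 = 998


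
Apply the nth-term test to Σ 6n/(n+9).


lim(n→∞) 6n/(n+9) = 6/1 = 6  (divide numerator and denominator by n)
lim aₙ = 6 ≠ 0 → series DIVERGES

Diverges (lim aₙ = 6 ≠ 0)


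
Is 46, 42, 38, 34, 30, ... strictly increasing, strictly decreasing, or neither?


Differences: -4, -4, -4, -4
All differences < 0 → strictly DECREASING

Monotonically decreasing


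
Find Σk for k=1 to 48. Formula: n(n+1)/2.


n(n+1)/2 = 48×49/2 = 2352/2 = 1176

Σk = 1176


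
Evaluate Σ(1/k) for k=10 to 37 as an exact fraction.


Σₖ₌10^37 1/k = 1/10 + 1/11 + 1/12 + ... + 1/37
= 95244204281299/69388720221600
≈ 1.3726

Sum = 95244204281299/69388720221600 ≈ 1.3726


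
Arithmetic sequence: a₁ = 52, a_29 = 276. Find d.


d = (aₙ - a₁)/(n-1)
= (276 - 52)/(29-1)
= 224/28 = 8

d = 8


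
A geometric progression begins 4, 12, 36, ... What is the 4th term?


aₙ = a₁·r^(n-1)
= 4×3^3
= 4×27
= 108

a_4 = 108
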